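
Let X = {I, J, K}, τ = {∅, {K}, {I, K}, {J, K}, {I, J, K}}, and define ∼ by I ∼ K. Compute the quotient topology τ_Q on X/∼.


X/∼ = {[I=K], [J]}; |τ_Q| = 3.

Equivalence classes: [I=K], [J].
Quotient map π: X → X/∼ sends I ↦ [I=K], J ↦ [J], K ↦ [I=K].
For each subset V ⊆ X/∼, compute π^{-1}(V) ⊆ X and check whether π^{-1}(V) ∈ τ. V is open in τ_Q iff π^{-1}(V) ∈ τ.
  V = {}: π^{-1}(V) = ∅ ∈ τ ✓.
  V = {[I=K]}: π^{-1}(V) = {I, K} ∈ τ ✓.
  V = {[J]}: π^{-1}(V) = {J} ∉ τ ✗.
  V = {[I=K], [J]}: π^{-1}(V) = {I, J, K} ∈ τ ✓.
Open sets in the quotient: τ_Q = {{}, {[I=K]}, {[I=K], [J]}} (3 elements).


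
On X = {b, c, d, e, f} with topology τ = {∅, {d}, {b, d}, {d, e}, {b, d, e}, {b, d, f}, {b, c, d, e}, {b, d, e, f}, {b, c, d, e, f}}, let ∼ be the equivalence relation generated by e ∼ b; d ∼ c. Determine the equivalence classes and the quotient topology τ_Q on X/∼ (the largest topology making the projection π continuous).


X/∼ = {[b=e], [c=d], [f]}; |τ_Q| = 3.

Equivalence classes: [b=e], [c=d], [f].
Quotient map π: X → X/∼ sends b ↦ [b=e], c ↦ [c=d], d ↦ [c=d], e ↦ [b=e], f ↦ [f].
For each subset V ⊆ X/∼, compute π^{-1}(V) ⊆ X and check whether π^{-1}(V) ∈ τ. V is open in τ_Q iff π^{-1}(V) ∈ τ.
  V = {}: π^{-1}(V) = ∅ ∈ τ ✓.
  V = {[b=e]}: π^{-1}(V) = {b, e} ∉ τ ✗.
  V = {[c=d]}: π^{-1}(V) = {c, d} ∉ τ ✗.
  V = {[b=e], [c=d]}: π^{-1}(V) = {b, c, d, e} ∈ τ ✓.
  V = {[f]}: π^{-1}(V) = {f} ∉ τ ✗.
  V = {[b=e], [f]}: π^{-1}(V) = {b, e, f} ∉ τ ✗.
  V = {[c=d], [f]}: π^{-1}(V) = {c, d, f} ∉ τ ✗.
  V = {[b=e], [c=d], [f]}: π^{-1}(V) = {b, c, d, e, f} ∈ τ ✓.
Open sets in the quotient: τ_Q = {{}, {[b=e], [c=d]}, {[b=e], [c=d], [f]}} (3 elements).


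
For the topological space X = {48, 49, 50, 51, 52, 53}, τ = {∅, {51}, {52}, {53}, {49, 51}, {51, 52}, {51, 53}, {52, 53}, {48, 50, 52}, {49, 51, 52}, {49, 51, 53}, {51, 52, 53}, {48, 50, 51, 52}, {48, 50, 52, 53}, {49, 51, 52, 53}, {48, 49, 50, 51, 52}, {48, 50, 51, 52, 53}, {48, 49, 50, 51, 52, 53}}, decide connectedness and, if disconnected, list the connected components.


(X, τ) is disconnected; components = [{53}, {49, 51}, {48, 50, 52}].

Find clopen sets (U ∈ τ with X ∖ U ∈ τ):
  U = ∅, X ∖ U = {48, 49, 50, 51, 52, 53} — both open, so U is clopen.
  U = {53}, X ∖ U = {48, 49, 50, 51, 52} — both open, so U is clopen.
  U = {49, 51}, X ∖ U = {48, 50, 52, 53} — both open, so U is clopen.
  U = {48, 50, 52}, X ∖ U = {49, 51, 53} — both open, so U is clopen.
  U = {49, 51, 53}, X ∖ U = {48, 50, 52} — both open, so U is clopen.
  U = {48, 50, 52, 53}, X ∖ U = {49, 51} — both open, so U is clopen.
  U = {48, 49, 50, 51, 52}, X ∖ U = {53} — both open, so U is clopen.
  U = {48, 49, 50, 51, 52, 53}, X ∖ U = ∅ — both open, so U is clopen.
Nontrivial clopen(s) exist: e.g. {53}. So (X, τ) is disconnected.
Compute connected components by grouping points that agree on all clopens:
  component: {53}
  component: {49, 51}
  component: {48, 50, 52}


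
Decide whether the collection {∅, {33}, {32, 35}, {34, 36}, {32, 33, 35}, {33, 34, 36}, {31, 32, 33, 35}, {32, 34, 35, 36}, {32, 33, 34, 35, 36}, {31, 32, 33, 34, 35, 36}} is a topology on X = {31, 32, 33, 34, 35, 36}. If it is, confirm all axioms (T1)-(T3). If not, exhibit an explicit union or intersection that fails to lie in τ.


τ IS a topology on X.

Axiom (T1): ∅ ∈ τ? Yes; X ∈ τ? Yes.
Axiom (T2/T3): check pairwise unions and intersections of members of τ.
All pairwise intersections and unions checked — each lies in τ. Therefore τ satisfies (T1), (T2), (T3): it IS a topology on X.


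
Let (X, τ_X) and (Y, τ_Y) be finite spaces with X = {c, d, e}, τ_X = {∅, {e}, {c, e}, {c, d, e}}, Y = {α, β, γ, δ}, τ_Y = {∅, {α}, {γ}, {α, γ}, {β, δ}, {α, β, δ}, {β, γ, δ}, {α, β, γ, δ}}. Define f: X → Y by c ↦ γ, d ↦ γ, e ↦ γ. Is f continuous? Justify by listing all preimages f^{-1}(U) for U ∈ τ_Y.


f IS continuous.

Compute f^{-1}(U) for each U ∈ τ_Y:
  U = ∅: f^{-1}(U) = ∅ ∈ τ_X ✓.
  U = {α}: f^{-1}(U) = ∅ ∈ τ_X ✓.
  U = {γ}: f^{-1}(U) = {c, d, e} ∈ τ_X ✓.
  U = {α, γ}: f^{-1}(U) = {c, d, e} ∈ τ_X ✓.
  U = {β, δ}: f^{-1}(U) = ∅ ∈ τ_X ✓.
  U = {α, β, δ}: f^{-1}(U) = ∅ ∈ τ_X ✓.
  U = {β, γ, δ}: f^{-1}(U) = {c, d, e} ∈ τ_X ✓.
  U = {α, β, γ, δ}: f^{-1}(U) = {c, d, e} ∈ τ_X ✓.
Every preimage lies in τ_X, so f IS continuous.


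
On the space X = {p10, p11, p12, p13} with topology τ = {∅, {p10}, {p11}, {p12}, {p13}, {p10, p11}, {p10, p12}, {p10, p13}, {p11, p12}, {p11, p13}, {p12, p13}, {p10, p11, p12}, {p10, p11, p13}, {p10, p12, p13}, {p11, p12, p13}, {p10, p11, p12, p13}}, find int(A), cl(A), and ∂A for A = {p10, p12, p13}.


int(A) = {p10, p12, p13}, cl(A) = {p10, p12, p13}, ∂A = ∅.

Closed sets in (X, τ) are complements of opens:
  closed(X, τ) = {∅, {p10}, {p11}, {p12}, {p13}, {p10, p11}, {p10, p12}, {p10, p13}, {p11, p12}, {p11, p13}, {p12, p13}, {p10, p11, p12}, {p10, p11, p13}, {p10, p12, p13}, {p11, p12, p13}, {p10, p11, p12, p13}}.
int(A) = ⋃ {U ∈ τ : U ⊆ A}. Opens contained in A: ∅, {p10}, {p12}, {p13}, {p10, p12}, {p10, p13}, {p12, p13}, {p10, p12, p13}.
Taking the union of these: int(A) = {p10, p12, p13}.
cl(A) = ⋂ {C closed : A ⊆ C}. Closed sets containing A: {p10, p12, p13}, {p10, p11, p12, p13}.
Intersecting these: cl(A) = {p10, p12, p13}.
∂A = cl(A) ∖ int(A) = {p10, p12, p13} ∖ {p10, p12, p13} = ∅.


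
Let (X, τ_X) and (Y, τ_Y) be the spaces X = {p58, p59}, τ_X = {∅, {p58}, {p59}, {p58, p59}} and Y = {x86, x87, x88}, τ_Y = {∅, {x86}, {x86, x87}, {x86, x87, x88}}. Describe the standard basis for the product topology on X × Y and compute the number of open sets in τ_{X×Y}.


Basis B = {∅ × ∅, {p58} × {x86}, {p59} × {x86}, {p58} × {x86, x87}, {p58, p59} × {x86}, {p59} × {x86, x87}, {p58} × {x86, x87, x88}, {p59} × {x86, x87, x88}, {p58, p59} × {x86, x87}, {p58, p59} × {x86, x87, x88}}; |τ_{X×Y}| = 16.

Enumerate products U × V with U ∈ τ_X, V ∈ τ_Y (deduplicated):
  ∅ × ∅ = {} (∅)
  {p58} × {x86} = {(p58,x86)}
  {p59} × {x86} = {(p59,x86)}
  {p58} × {x86, x87} = {(p58,x86), (p58,x87)}
  {p58, p59} × {x86} = {(p58,x86), (p59,x86)}
  {p59} × {x86, x87} = {(p59,x86), (p59,x87)}
  {p58} × {x86, x87, x88} = {(p58,x86), (p58,x87), (p58,x88)}
  {p59} × {x86, x87, x88} = {(p59,x86), (p59,x87), (p59,x88)}
  {p58, p59} × {x86, x87} = {(p58,x86), (p58,x87), (p59,x86), (p59,x87)}
  {p58, p59} × {x86, x87, x88} = {(p58,x86), (p58,x87), (p58,x88), (p59,x86), (p59,x87), (p59,x88)}
These 10 distinct sets form the basis B.
Close under arbitrary unions to get τ_{X×Y}; counting gives |τ_{X×Y}| = 16.


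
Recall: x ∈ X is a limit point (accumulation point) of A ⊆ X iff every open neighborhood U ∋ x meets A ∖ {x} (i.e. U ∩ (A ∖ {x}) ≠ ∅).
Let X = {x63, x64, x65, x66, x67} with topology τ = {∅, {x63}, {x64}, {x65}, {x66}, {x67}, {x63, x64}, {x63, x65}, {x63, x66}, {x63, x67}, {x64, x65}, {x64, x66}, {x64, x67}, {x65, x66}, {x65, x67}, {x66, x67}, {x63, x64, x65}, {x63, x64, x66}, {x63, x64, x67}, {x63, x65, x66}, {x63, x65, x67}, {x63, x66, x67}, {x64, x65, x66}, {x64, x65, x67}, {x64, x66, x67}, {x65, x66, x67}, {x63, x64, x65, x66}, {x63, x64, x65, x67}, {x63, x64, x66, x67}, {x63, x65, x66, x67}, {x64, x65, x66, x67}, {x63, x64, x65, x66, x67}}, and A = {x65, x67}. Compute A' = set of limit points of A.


A' = ∅

For each x ∈ X, list the open sets U ∈ τ with x ∈ U, then check whether U ∩ (A ∖ {x}) ≠ ∅ for every such U.
  x = x63: open {x63} ∋ x has {x63} ∩ (A ∖ {x63}) = ∅, so x is NOT a limit point.
  x = x64: open {x64} ∋ x has {x64} ∩ (A ∖ {x64}) = ∅, so x is NOT a limit point.
  x = x65: open {x65} ∋ x has {x65} ∩ (A ∖ {x65}) = ∅, so x is NOT a limit point.
  x = x66: open {x66} ∋ x has {x66} ∩ (A ∖ {x66}) = ∅, so x is NOT a limit point.
  x = x67: open {x67} ∋ x has {x67} ∩ (A ∖ {x67}) = ∅, so x is NOT a limit point.
Collecting: A' = ∅.


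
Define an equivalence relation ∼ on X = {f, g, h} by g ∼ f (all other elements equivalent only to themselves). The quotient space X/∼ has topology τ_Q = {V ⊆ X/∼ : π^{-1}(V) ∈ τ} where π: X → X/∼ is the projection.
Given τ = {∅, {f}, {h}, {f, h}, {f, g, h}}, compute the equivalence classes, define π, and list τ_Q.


X/∼ = {[f=g], [h]}; |τ_Q| = 3.

Equivalence classes: [f=g], [h].
Quotient map π: X → X/∼ sends f ↦ [f=g], g ↦ [f=g], h ↦ [h].
For each subset V ⊆ X/∼, compute π^{-1}(V) ⊆ X and check whether π^{-1}(V) ∈ τ. V is open in τ_Q iff π^{-1}(V) ∈ τ.
  V = {}: π^{-1}(V) = ∅ ∈ τ ✓.
  V = {[f=g]}: π^{-1}(V) = {f, g} ∉ τ ✗.
  V = {[h]}: π^{-1}(V) = {h} ∈ τ ✓.
  V = {[f=g], [h]}: π^{-1}(V) = {f, g, h} ∈ τ ✓.
Open sets in the quotient: τ_Q = {{}, {[h]}, {[f=g], [h]}} (3 elements).


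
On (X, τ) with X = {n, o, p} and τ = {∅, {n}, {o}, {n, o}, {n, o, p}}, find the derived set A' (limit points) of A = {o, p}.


A' = {p}

For each x ∈ X, list the open sets U ∈ τ with x ∈ U, then check whether U ∩ (A ∖ {x}) ≠ ∅ for every such U.
  x = n: open {n} ∋ x has {n} ∩ (A ∖ {n}) = ∅, so x is NOT a limit point.
  x = o: open {o} ∋ x has {o} ∩ (A ∖ {o}) = ∅, so x is NOT a limit point.
  x = p: opens ∋ x are {n, o, p}; each meets A ∖ {p}, so x IS a limit point.
Collecting: A' = {p}.


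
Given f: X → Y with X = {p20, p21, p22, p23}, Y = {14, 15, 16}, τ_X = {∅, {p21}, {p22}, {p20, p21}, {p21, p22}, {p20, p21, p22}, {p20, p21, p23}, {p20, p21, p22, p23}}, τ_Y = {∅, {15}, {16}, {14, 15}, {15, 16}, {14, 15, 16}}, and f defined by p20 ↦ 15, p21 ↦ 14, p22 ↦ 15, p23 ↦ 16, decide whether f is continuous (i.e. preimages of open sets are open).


f is NOT continuous.

Compute f^{-1}(U) for each U ∈ τ_Y:
  U = ∅: f^{-1}(U) = ∅ ∈ τ_X ✓.
  U = {15}: f^{-1}(U) = {p20, p22} ∉ τ_X ✗.
  U = {16}: f^{-1}(U) = {p23} ∉ τ_X ✗.
  U = {14, 15}: f^{-1}(U) = {p20, p21, p22} ∈ τ_X ✓.
  U = {15, 16}: f^{-1}(U) = {p20, p22, p23} ∉ τ_X ✗.
  U = {14, 15, 16}: f^{-1}(U) = {p20, p21, p22, p23} ∈ τ_X ✓.
Found U = {15} with f^{-1}(U) = {p20, p22} not in τ_X. Therefore f is NOT continuous.


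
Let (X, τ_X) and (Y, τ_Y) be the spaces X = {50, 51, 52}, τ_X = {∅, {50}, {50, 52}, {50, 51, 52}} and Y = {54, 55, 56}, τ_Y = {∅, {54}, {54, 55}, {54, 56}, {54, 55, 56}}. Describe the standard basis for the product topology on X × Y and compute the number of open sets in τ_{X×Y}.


Basis B = {∅ × ∅, {50} × {54}, {50} × {54, 55}, {50} × {54, 56}, {50, 52} × {54}, {50} × {54, 55, 56}, {50, 51, 52} × {54}, {50, 52} × {54, 55}, {50, 52} × {54, 56}, {50, 52} × {54, 55, 56}, {50, 51, 52} × {54, 55}, {50, 51, 52} × {54, 56}, {50, 51, 52} × {54, 55, 56}}; |τ_{X×Y}| = 30.

Enumerate products U × V with U ∈ τ_X, V ∈ τ_Y (deduplicated):
  ∅ × ∅ = {} (∅)
  {50} × {54} = {(50,54)}
  {50} × {54, 55} = {(50,54), (50,55)}
  {50} × {54, 56} = {(50,54), (50,56)}
  {50, 52} × {54} = {(50,54), (52,54)}
  {50} × {54, 55, 56} = {(50,54), (50,55), (50,56)}
  {50, 51, 52} × {54} = {(50,54), (51,54), (52,54)}
  {50, 52} × {54, 55} = {(50,54), (50,55), (52,54), (52,55)}
  {50, 52} × {54, 56} = {(50,54), (50,56), (52,54), (52,56)}
  {50, 52} × {54, 55, 56} = {(50,54), (50,55), (50,56), (52,54), (52,55), (52,56)}
  {50, 51, 52} × {54, 55} = {(50,54), (50,55), (51,54), (51,55), (52,54), (52,55)}
  {50, 51, 52} × {54, 56} = {(50,54), (50,56), (51,54), (51,56), (52,54), (52,56)}
  {50, 51, 52} × {54, 55, 56} = {(50,54), (50,55), (50,56), (51,54), (51,55), (51,56), (52,54), (52,55), (52,56)}
These 13 distinct sets form the basis B.
Close under arbitrary unions to get τ_{X×Y}; counting gives |τ_{X×Y}| = 30.


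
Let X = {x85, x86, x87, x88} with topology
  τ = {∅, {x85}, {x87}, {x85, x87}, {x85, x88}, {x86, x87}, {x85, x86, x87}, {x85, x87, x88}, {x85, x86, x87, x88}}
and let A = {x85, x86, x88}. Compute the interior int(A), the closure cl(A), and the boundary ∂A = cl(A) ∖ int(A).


int(A) = {x85, x88}, cl(A) = {x85, x86, x88}, ∂A = {x86}.

Closed sets in (X, τ) are complements of opens:
  closed(X, τ) = {∅, {x86}, {x88}, {x85, x88}, {x86, x87}, {x86, x88}, {x85, x86, x88}, {x86, x87, x88}, {x85, x86, x87, x88}}.
int(A) = ⋃ {U ∈ τ : U ⊆ A}. Opens contained in A: ∅, {x85}, {x85, x88}.
Taking the union of these: int(A) = {x85, x88}.
cl(A) = ⋂ {C closed : A ⊆ C}. Closed sets containing A: {x85, x86, x88}, {x85, x86, x87, x88}.
Intersecting these: cl(A) = {x85, x86, x88}.
∂A = cl(A) ∖ int(A) = {x85, x86, x88} ∖ {x85, x88} = {x86}.


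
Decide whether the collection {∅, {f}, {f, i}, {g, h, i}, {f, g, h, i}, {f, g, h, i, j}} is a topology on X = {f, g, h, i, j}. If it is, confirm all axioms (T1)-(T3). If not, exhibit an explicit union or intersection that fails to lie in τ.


τ is NOT a topology on X.

Axiom (T1): ∅ ∈ τ? Yes; X ∈ τ? Yes.
Axiom (T2/T3): check pairwise unions and intersections of members of τ.
Counterexample for (T3): {f, i} ∩ {g, h, i} = {i} ∉ τ. Therefore τ is NOT a topology.


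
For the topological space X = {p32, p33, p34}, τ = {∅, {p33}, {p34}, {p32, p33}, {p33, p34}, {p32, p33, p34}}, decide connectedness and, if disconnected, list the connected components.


(X, τ) is disconnected; components = [{p34}, {p32, p33}].

Find clopen sets (U ∈ τ with X ∖ U ∈ τ):
  U = ∅, X ∖ U = {p32, p33, p34} — both open, so U is clopen.
  U = {p34}, X ∖ U = {p32, p33} — both open, so U is clopen.
  U = {p32, p33}, X ∖ U = {p34} — both open, so U is clopen.
  U = {p32, p33, p34}, X ∖ U = ∅ — both open, so U is clopen.
Nontrivial clopen(s) exist: e.g. {p34}. So (X, τ) is disconnected.
Compute connected components by grouping points that agree on all clopens:
  component: {p34}
  component: {p32, p33}


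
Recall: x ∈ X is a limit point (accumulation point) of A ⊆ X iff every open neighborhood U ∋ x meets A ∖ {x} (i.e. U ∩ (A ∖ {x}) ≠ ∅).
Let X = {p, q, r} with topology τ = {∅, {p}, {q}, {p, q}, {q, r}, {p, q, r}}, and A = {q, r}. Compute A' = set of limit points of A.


A' = {r}

For each x ∈ X, list the open sets U ∈ τ with x ∈ U, then check whether U ∩ (A ∖ {x}) ≠ ∅ for every such U.
  x = p: open {p} ∋ x has {p} ∩ (A ∖ {p}) = ∅, so x is NOT a limit point.
  x = q: open {q} ∋ x has {q} ∩ (A ∖ {q}) = ∅, so x is NOT a limit point.
  x = r: opens ∋ x are {q, r}, {p, q, r}; each meets A ∖ {r}, so x IS a limit point.
Collecting: A' = {r}.


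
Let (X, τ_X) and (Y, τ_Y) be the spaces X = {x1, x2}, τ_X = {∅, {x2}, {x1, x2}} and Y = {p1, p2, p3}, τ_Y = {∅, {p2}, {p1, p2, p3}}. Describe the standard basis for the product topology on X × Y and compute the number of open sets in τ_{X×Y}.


Basis B = {∅ × ∅, {x2} × {p2}, {x1, x2} × {p2}, {x2} × {p1, p2, p3}, {x1, x2} × {p1, p2, p3}}; |τ_{X×Y}| = 6.

Enumerate products U × V with U ∈ τ_X, V ∈ τ_Y (deduplicated):
  ∅ × ∅ = {} (∅)
  {x2} × {p2} = {(x2,p2)}
  {x1, x2} × {p2} = {(x1,p2), (x2,p2)}
  {x2} × {p1, p2, p3} = {(x2,p1), (x2,p2), (x2,p3)}
  {x1, x2} × {p1, p2, p3} = {(x1,p1), (x1,p2), (x1,p3), (x2,p1), (x2,p2), (x2,p3)}
These 5 distinct sets form the basis B.
Close under arbitrary unions to get τ_{X×Y}; counting gives |τ_{X×Y}| = 6.


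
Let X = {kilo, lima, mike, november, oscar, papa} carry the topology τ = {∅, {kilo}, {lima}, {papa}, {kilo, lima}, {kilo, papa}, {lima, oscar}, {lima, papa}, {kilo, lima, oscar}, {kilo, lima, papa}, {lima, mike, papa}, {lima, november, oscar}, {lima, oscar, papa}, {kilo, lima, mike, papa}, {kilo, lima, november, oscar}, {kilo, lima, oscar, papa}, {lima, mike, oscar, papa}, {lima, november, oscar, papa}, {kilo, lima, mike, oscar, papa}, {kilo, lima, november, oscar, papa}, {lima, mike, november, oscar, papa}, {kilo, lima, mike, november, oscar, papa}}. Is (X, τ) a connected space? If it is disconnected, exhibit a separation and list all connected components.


(X, τ) is disconnected; components = [{kilo}, {lima, mike, november, oscar, papa}].

Find clopen sets (U ∈ τ with X ∖ U ∈ τ):
  U = ∅, X ∖ U = {kilo, lima, mike, november, oscar, papa} — both open, so U is clopen.
  U = {kilo}, X ∖ U = {lima, mike, november, oscar, papa} — both open, so U is clopen.
  U = {lima, mike, november, oscar, papa}, X ∖ U = {kilo} — both open, so U is clopen.
  U = {kilo, lima, mike, november, oscar, papa}, X ∖ U = ∅ — both open, so U is clopen.
Nontrivial clopen(s) exist: e.g. {lima, mike, november, oscar, papa}. So (X, τ) is disconnected.
Compute connected components by grouping points that agree on all clopens:
  component: {kilo}
  component: {lima, mike, november, oscar, papa}


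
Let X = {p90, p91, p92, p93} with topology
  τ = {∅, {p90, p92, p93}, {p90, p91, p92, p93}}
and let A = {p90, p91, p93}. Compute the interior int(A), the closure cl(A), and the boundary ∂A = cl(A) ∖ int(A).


int(A) = ∅, cl(A) = {p90, p91, p92, p93}, ∂A = {p90, p91, p92, p93}.

Closed sets in (X, τ) are complements of opens:
  closed(X, τ) = {∅, {p91}, {p90, p91, p92, p93}}.
int(A) = ⋃ {U ∈ τ : U ⊆ A}. Opens contained in A: ∅.
Taking the union of these: int(A) = ∅.
cl(A) = ⋂ {C closed : A ⊆ C}. Closed sets containing A: {p90, p91, p92, p93}.
Intersecting these: cl(A) = {p90, p91, p92, p93}.
∂A = cl(A) ∖ int(A) = {p90, p91, p92, p93} ∖ ∅ = {p90, p91, p92, p93}.


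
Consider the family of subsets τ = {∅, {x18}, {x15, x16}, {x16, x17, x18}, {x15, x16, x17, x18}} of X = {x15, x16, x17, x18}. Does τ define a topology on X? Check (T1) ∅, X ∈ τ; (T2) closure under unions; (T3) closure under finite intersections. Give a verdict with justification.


τ is NOT a topology on X.

Axiom (T1): ∅ ∈ τ? Yes; X ∈ τ? Yes.
Axiom (T2/T3): check pairwise unions and intersections of members of τ.
Counterexample for (T2): {x18} ∪ {x15, x16} = {x15, x16, x18} ∉ τ. Therefore τ is NOT a topology.


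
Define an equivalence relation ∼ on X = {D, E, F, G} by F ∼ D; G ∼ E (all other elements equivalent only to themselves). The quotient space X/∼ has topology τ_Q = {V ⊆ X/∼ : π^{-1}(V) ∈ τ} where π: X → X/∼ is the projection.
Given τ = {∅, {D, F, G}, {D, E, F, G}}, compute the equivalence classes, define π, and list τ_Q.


X/∼ = {[D=F], [E=G]}; |τ_Q| = 2.

Equivalence classes: [D=F], [E=G].
Quotient map π: X → X/∼ sends D ↦ [D=F], E ↦ [E=G], F ↦ [D=F], G ↦ [E=G].
For each subset V ⊆ X/∼, compute π^{-1}(V) ⊆ X and check whether π^{-1}(V) ∈ τ. V is open in τ_Q iff π^{-1}(V) ∈ τ.
  V = {}: π^{-1}(V) = ∅ ∈ τ ✓.
  V = {[D=F]}: π^{-1}(V) = {D, F} ∉ τ ✗.
  V = {[E=G]}: π^{-1}(V) = {E, G} ∉ τ ✗.
  V = {[D=F], [E=G]}: π^{-1}(V) = {D, E, F, G} ∈ τ ✓.
Open sets in the quotient: τ_Q = {{}, {[D=F], [E=G]}} (2 elements).


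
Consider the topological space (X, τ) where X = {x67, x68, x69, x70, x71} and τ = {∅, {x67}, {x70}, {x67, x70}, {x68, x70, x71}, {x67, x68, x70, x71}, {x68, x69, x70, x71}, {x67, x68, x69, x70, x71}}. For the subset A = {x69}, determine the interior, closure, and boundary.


int(A) = ∅, cl(A) = {x69}, ∂A = {x69}.

Closed sets in (X, τ) are complements of opens:
  closed(X, τ) = {∅, {x67}, {x69}, {x67, x69}, {x68, x69, x71}, {x67, x68, x69, x71}, {x68, x69, x70, x71}, {x67, x68, x69, x70, x71}}.
int(A) = ⋃ {U ∈ τ : U ⊆ A}. Opens contained in A: ∅.
Taking the union of these: int(A) = ∅.
cl(A) = ⋂ {C closed : A ⊆ C}. Closed sets containing A: {x69}, {x67, x69}, {x68, x69, x71}, {x67, x68, x69, x71}, {x68, x69, x70, x71}, {x67, x68, x69, x70, x71}.
Intersecting these: cl(A) = {x69}.
∂A = cl(A) ∖ int(A) = {x69} ∖ ∅ = {x69}.


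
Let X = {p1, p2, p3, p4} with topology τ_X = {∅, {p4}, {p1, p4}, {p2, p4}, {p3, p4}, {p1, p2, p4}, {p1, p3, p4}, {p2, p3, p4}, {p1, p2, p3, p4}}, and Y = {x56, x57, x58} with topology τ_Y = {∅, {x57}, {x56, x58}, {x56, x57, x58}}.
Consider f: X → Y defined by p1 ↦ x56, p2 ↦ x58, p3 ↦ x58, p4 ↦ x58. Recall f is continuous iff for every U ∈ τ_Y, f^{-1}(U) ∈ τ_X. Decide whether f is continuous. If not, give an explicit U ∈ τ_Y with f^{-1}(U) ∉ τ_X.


f IS continuous.

Compute f^{-1}(U) for each U ∈ τ_Y:
  U = ∅: f^{-1}(U) = ∅ ∈ τ_X ✓.
  U = {x57}: f^{-1}(U) = ∅ ∈ τ_X ✓.
  U = {x56, x58}: f^{-1}(U) = {p1, p2, p3, p4} ∈ τ_X ✓.
  U = {x56, x57, x58}: f^{-1}(U) = {p1, p2, p3, p4} ∈ τ_X ✓.
Every preimage lies in τ_X, so f IS continuous.


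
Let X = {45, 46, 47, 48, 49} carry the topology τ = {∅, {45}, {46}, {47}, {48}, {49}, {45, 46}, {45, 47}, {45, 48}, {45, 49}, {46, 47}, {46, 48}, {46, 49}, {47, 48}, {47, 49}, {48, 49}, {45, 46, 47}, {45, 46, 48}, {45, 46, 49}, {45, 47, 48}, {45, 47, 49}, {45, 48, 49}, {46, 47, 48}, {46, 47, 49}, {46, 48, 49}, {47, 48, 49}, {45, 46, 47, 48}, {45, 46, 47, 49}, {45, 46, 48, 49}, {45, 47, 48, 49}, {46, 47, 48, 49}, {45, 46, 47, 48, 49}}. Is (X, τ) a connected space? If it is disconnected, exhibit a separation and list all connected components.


(X, τ) is disconnected; components = [{45}, {46}, {47}, {48}, {49}].

Find clopen sets (U ∈ τ with X ∖ U ∈ τ):
  U = ∅, X ∖ U = {45, 46, 47, 48, 49} — both open, so U is clopen.
  U = {45}, X ∖ U = {46, 47, 48, 49} — both open, so U is clopen.
  U = {46}, X ∖ U = {45, 47, 48, 49} — both open, so U is clopen.
  U = {47}, X ∖ U = {45, 46, 48, 49} — both open, so U is clopen.
  U = {48}, X ∖ U = {45, 46, 47, 49} — both open, so U is clopen.
  U = {49}, X ∖ U = {45, 46, 47, 48} — both open, so U is clopen.
  U = {45, 46}, X ∖ U = {47, 48, 49} — both open, so U is clopen.
  U = {45, 47}, X ∖ U = {46, 48, 49} — both open, so U is clopen.
  U = {45, 48}, X ∖ U = {46, 47, 49} — both open, so U is clopen.
  U = {45, 49}, X ∖ U = {46, 47, 48} — both open, so U is clopen.
  U = {46, 47}, X ∖ U = {45, 48, 49} — both open, so U is clopen.
  U = {46, 48}, X ∖ U = {45, 47, 49} — both open, so U is clopen.
  U = {46, 49}, X ∖ U = {45, 47, 48} — both open, so U is clopen.
  U = {47, 48}, X ∖ U = {45, 46, 49} — both open, so U is clopen.
  U = {47, 49}, X ∖ U = {45, 46, 48} — both open, so U is clopen.
  U = {48, 49}, X ∖ U = {45, 46, 47} — both open, so U is clopen.
  U = {45, 46, 47}, X ∖ U = {48, 49} — both open, so U is clopen.
  U = {45, 46, 48}, X ∖ U = {47, 49} — both open, so U is clopen.
  U = {45, 46, 49}, X ∖ U = {47, 48} — both open, so U is clopen.
  U = {45, 47, 48}, X ∖ U = {46, 49} — both open, so U is clopen.
  U = {45, 47, 49}, X ∖ U = {46, 48} — both open, so U is clopen.
  U = {45, 48, 49}, X ∖ U = {46, 47} — both open, so U is clopen.
  U = {46, 47, 48}, X ∖ U = {45, 49} — both open, so U is clopen.
  U = {46, 47, 49}, X ∖ U = {45, 48} — both open, so U is clopen.
  U = {46, 48, 49}, X ∖ U = {45, 47} — both open, so U is clopen.
  U = {47, 48, 49}, X ∖ U = {45, 46} — both open, so U is clopen.
  U = {45, 46, 47, 48}, X ∖ U = {49} — both open, so U is clopen.
  U = {45, 46, 47, 49}, X ∖ U = {48} — both open, so U is clopen.
  U = {45, 46, 48, 49}, X ∖ U = {47} — both open, so U is clopen.
  U = {45, 47, 48, 49}, X ∖ U = {46} — both open, so U is clopen.
  U = {46, 47, 48, 49}, X ∖ U = {45} — both open, so U is clopen.
  U = {45, 46, 47, 48, 49}, X ∖ U = ∅ — both open, so U is clopen.
Nontrivial clopen(s) exist: e.g. {49}. So (X, τ) is disconnected.
Compute connected components by grouping points that agree on all clopens:
  component: {45}
  component: {46}
  component: {47}
  component: {48}
  component: {49}


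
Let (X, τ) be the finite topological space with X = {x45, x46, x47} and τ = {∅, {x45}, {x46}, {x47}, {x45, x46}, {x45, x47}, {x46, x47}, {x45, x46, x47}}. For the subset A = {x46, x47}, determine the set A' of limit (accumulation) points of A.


A' = ∅

For each x ∈ X, list the open sets U ∈ τ with x ∈ U, then check whether U ∩ (A ∖ {x}) ≠ ∅ for every such U.
  x = x45: open {x45} ∋ x has {x45} ∩ (A ∖ {x45}) = ∅, so x is NOT a limit point.
  x = x46: open {x46} ∋ x has {x46} ∩ (A ∖ {x46}) = ∅, so x is NOT a limit point.
  x = x47: open {x47} ∋ x has {x47} ∩ (A ∖ {x47}) = ∅, so x is NOT a limit point.
Collecting: A' = ∅.


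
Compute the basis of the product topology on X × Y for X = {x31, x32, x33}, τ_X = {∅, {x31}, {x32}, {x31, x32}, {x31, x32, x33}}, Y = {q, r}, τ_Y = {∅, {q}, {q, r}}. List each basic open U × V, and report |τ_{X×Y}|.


Basis B = {∅ × ∅, {x31} × {q}, {x32} × {q}, {x31} × {q, r}, {x31, x32} × {q}, {x32} × {q, r}, {x31, x32, x33} × {q}, {x31, x32} × {q, r}, {x31, x32, x33} × {q, r}}; |τ_{X×Y}| = 14.

Enumerate products U × V with U ∈ τ_X, V ∈ τ_Y (deduplicated):
  ∅ × ∅ = {} (∅)
  {x31} × {q} = {(x31,q)}
  {x32} × {q} = {(x32,q)}
  {x31} × {q, r} = {(x31,q), (x31,r)}
  {x31, x32} × {q} = {(x31,q), (x32,q)}
  {x32} × {q, r} = {(x32,q), (x32,r)}
  {x31, x32, x33} × {q} = {(x31,q), (x32,q), (x33,q)}
  {x31, x32} × {q, r} = {(x31,q), (x31,r), (x32,q), (x32,r)}
  {x31, x32, x33} × {q, r} = {(x31,q), (x31,r), (x32,q), (x32,r), (x33,q), (x33,r)}
These 9 distinct sets form the basis B.
Close under arbitrary unions to get τ_{X×Y}; counting gives |τ_{X×Y}| = 14.


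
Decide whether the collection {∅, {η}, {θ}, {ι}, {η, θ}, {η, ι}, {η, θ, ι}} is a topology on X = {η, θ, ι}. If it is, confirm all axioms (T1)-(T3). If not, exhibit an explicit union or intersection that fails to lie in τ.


τ is NOT a topology on X.

Axiom (T1): ∅ ∈ τ? Yes; X ∈ τ? Yes.
Axiom (T2/T3): check pairwise unions and intersections of members of τ.
Counterexample for (T2): {θ} ∪ {ι} = {θ, ι} ∉ τ. Therefore τ is NOT a topology.


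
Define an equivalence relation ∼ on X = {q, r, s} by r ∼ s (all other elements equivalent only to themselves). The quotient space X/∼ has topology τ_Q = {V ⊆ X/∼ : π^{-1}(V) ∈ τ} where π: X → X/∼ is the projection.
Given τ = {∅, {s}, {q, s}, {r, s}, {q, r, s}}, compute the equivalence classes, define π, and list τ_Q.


X/∼ = {[q], [r=s]}; |τ_Q| = 3.

Equivalence classes: [q], [r=s].
Quotient map π: X → X/∼ sends q ↦ [q], r ↦ [r=s], s ↦ [r=s].
For each subset V ⊆ X/∼, compute π^{-1}(V) ⊆ X and check whether π^{-1}(V) ∈ τ. V is open in τ_Q iff π^{-1}(V) ∈ τ.
  V = {}: π^{-1}(V) = ∅ ∈ τ ✓.
  V = {[q]}: π^{-1}(V) = {q} ∉ τ ✗.
  V = {[r=s]}: π^{-1}(V) = {r, s} ∈ τ ✓.
  V = {[q], [r=s]}: π^{-1}(V) = {q, r, s} ∈ τ ✓.
Open sets in the quotient: τ_Q = {{}, {[r=s]}, {[q], [r=s]}} (3 elements).


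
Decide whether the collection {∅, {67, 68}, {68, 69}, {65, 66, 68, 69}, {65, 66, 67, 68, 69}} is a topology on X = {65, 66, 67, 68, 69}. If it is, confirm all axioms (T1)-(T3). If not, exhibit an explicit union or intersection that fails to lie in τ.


τ is NOT a topology on X.

Axiom (T1): ∅ ∈ τ? Yes; X ∈ τ? Yes.
Axiom (T2/T3): check pairwise unions and intersections of members of τ.
Counterexample for (T3): {67, 68} ∩ {68, 69} = {68} ∉ τ. Therefore τ is NOT a topology.


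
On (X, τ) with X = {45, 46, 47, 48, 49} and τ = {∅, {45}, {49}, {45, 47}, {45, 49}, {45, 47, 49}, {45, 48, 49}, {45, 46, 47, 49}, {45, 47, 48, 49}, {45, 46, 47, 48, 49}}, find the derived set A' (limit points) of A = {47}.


A' = {46}

For each x ∈ X, list the open sets U ∈ τ with x ∈ U, then check whether U ∩ (A ∖ {x}) ≠ ∅ for every such U.
  x = 45: open {45} ∋ x has {45} ∩ (A ∖ {45}) = ∅, so x is NOT a limit point.
  x = 46: opens ∋ x are {45, 46, 47, 49}, {45, 46, 47, 48, 49}; each meets A ∖ {46}, so x IS a limit point.
  x = 47: open {45, 47} ∋ x has {45, 47} ∩ (A ∖ {47}) = ∅, so x is NOT a limit point.
  x = 48: open {45, 48, 49} ∋ x has {45, 48, 49} ∩ (A ∖ {48}) = ∅, so x is NOT a limit point.
  x = 49: open {49} ∋ x has {49} ∩ (A ∖ {49}) = ∅, so x is NOT a limit point.
Collecting: A' = {46}.


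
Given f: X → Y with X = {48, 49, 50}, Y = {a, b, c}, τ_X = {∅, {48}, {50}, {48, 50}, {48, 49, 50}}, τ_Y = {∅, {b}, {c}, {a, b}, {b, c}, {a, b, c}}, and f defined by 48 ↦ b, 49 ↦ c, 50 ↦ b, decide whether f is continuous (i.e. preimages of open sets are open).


f is NOT continuous.

Compute f^{-1}(U) for each U ∈ τ_Y:
  U = ∅: f^{-1}(U) = ∅ ∈ τ_X ✓.
  U = {b}: f^{-1}(U) = {48, 50} ∈ τ_X ✓.
  U = {c}: f^{-1}(U) = {49} ∉ τ_X ✗.
  U = {a, b}: f^{-1}(U) = {48, 50} ∈ τ_X ✓.
  U = {b, c}: f^{-1}(U) = {48, 49, 50} ∈ τ_X ✓.
  U = {a, b, c}: f^{-1}(U) = {48, 49, 50} ∈ τ_X ✓.
Found U = {c} with f^{-1}(U) = {49} not in τ_X. Therefore f is NOT continuous.


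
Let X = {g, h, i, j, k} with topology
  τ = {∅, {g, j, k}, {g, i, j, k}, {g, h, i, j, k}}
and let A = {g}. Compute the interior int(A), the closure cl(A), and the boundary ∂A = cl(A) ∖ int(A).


int(A) = ∅, cl(A) = {g, h, i, j, k}, ∂A = {g, h, i, j, k}.

Closed sets in (X, τ) are complements of opens:
  closed(X, τ) = {∅, {h}, {h, i}, {g, h, i, j, k}}.
int(A) = ⋃ {U ∈ τ : U ⊆ A}. Opens contained in A: ∅.
Taking the union of these: int(A) = ∅.
cl(A) = ⋂ {C closed : A ⊆ C}. Closed sets containing A: {g, h, i, j, k}.
Intersecting these: cl(A) = {g, h, i, j, k}.
∂A = cl(A) ∖ int(A) = {g, h, i, j, k} ∖ ∅ = {g, h, i, j, k}.


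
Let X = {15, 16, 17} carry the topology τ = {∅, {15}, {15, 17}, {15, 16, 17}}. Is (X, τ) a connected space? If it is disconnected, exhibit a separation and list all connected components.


(X, τ) is connected.

Find clopen sets (U ∈ τ with X ∖ U ∈ τ):
  U = ∅, X ∖ U = {15, 16, 17} — both open, so U is clopen.
  U = {15, 16, 17}, X ∖ U = ∅ — both open, so U is clopen.
Only trivial clopens (∅ and X) exist, so (X, τ) is connected.
Compute connected components by grouping points that agree on all clopens:
  component: {15, 16, 17}


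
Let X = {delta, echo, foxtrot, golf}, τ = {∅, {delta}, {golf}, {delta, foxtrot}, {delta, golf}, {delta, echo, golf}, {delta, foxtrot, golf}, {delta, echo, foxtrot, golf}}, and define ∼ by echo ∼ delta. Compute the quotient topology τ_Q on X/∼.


X/∼ = {[delta=echo], [foxtrot], [golf]}; |τ_Q| = 4.

Equivalence classes: [delta=echo], [foxtrot], [golf].
Quotient map π: X → X/∼ sends delta ↦ [delta=echo], echo ↦ [delta=echo], foxtrot ↦ [foxtrot], golf ↦ [golf].
For each subset V ⊆ X/∼, compute π^{-1}(V) ⊆ X and check whether π^{-1}(V) ∈ τ. V is open in τ_Q iff π^{-1}(V) ∈ τ.
  V = {}: π^{-1}(V) = ∅ ∈ τ ✓.
  V = {[delta=echo]}: π^{-1}(V) = {delta, echo} ∉ τ ✗.
  V = {[foxtrot]}: π^{-1}(V) = {foxtrot} ∉ τ ✗.
  V = {[delta=echo], [foxtrot]}: π^{-1}(V) = {delta, echo, foxtrot} ∉ τ ✗.
  V = {[golf]}: π^{-1}(V) = {golf} ∈ τ ✓.
  V = {[delta=echo], [golf]}: π^{-1}(V) = {delta, echo, golf} ∈ τ ✓.
  V = {[foxtrot], [golf]}: π^{-1}(V) = {foxtrot, golf} ∉ τ ✗.
  V = {[delta=echo], [foxtrot], [golf]}: π^{-1}(V) = {delta, echo, foxtrot, golf} ∈ τ ✓.
Open sets in the quotient: τ_Q = {{}, {[golf]}, {[delta=echo], [golf]}, {[delta=echo], [foxtrot], [golf]}} (4 elements).


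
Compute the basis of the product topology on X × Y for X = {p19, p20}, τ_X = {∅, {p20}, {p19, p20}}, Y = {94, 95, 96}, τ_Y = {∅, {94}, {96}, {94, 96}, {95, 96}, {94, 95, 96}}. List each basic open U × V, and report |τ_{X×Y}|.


Basis B = {∅ × ∅, {p20} × {94}, {p20} × {96}, {p19, p20} × {94}, {p19, p20} × {96}, {p20} × {94, 96}, {p20} × {95, 96}, {p20} × {94, 95, 96}, {p19, p20} × {94, 96}, {p19, p20} × {95, 96}, {p19, p20} × {94, 95, 96}}; |τ_{X×Y}| = 18.

Enumerate products U × V with U ∈ τ_X, V ∈ τ_Y (deduplicated):
  ∅ × ∅ = {} (∅)
  {p20} × {94} = {(p20,94)}
  {p20} × {96} = {(p20,96)}
  {p19, p20} × {94} = {(p19,94), (p20,94)}
  {p19, p20} × {96} = {(p19,96), (p20,96)}
  {p20} × {94, 96} = {(p20,94), (p20,96)}
  {p20} × {95, 96} = {(p20,95), (p20,96)}
  {p20} × {94, 95, 96} = {(p20,94), (p20,95), (p20,96)}
  {p19, p20} × {94, 96} = {(p19,94), (p19,96), (p20,94), (p20,96)}
  {p19, p20} × {95, 96} = {(p19,95), (p19,96), (p20,95), (p20,96)}
  {p19, p20} × {94, 95, 96} = {(p19,94), (p19,95), (p19,96), (p20,94), (p20,95), (p20,96)}
These 11 distinct sets form the basis B.
Close under arbitrary unions to get τ_{X×Y}; counting gives |τ_{X×Y}| = 18.


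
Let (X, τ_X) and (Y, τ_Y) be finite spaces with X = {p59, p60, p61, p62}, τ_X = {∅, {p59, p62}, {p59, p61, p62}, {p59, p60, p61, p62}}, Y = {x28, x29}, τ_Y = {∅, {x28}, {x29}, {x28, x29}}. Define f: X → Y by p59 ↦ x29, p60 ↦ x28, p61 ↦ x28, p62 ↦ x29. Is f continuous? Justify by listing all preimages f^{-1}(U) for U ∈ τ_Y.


f is NOT continuous.

Compute f^{-1}(U) for each U ∈ τ_Y:
  U = ∅: f^{-1}(U) = ∅ ∈ τ_X ✓.
  U = {x28}: f^{-1}(U) = {p60, p61} ∉ τ_X ✗.
  U = {x29}: f^{-1}(U) = {p59, p62} ∈ τ_X ✓.
  U = {x28, x29}: f^{-1}(U) = {p59, p60, p61, p62} ∈ τ_X ✓.
Found U = {x28} with f^{-1}(U) = {p60, p61} not in τ_X. Therefore f is NOT continuous.


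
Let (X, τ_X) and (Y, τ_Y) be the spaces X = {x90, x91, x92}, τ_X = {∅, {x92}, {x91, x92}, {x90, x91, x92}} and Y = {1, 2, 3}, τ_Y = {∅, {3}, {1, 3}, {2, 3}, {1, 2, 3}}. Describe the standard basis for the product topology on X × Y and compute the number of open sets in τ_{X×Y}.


Basis B = {∅ × ∅, {x92} × {3}, {x91, x92} × {3}, {x92} × {1, 3}, {x92} × {2, 3}, {x90, x91, x92} × {3}, {x92} × {1, 2, 3}, {x91, x92} × {1, 3}, {x91, x92} × {2, 3}, {x90, x91, x92} × {1, 3}, {x90, x91, x92} × {2, 3}, {x91, x92} × {1, 2, 3}, {x90, x91, x92} × {1, 2, 3}}; |τ_{X×Y}| = 30.

Enumerate products U × V with U ∈ τ_X, V ∈ τ_Y (deduplicated):
  ∅ × ∅ = {} (∅)
  {x92} × {3} = {(x92,3)}
  {x91, x92} × {3} = {(x91,3), (x92,3)}
  {x92} × {1, 3} = {(x92,1), (x92,3)}
  {x92} × {2, 3} = {(x92,2), (x92,3)}
  {x90, x91, x92} × {3} = {(x90,3), (x91,3), (x92,3)}
  {x92} × {1, 2, 3} = {(x92,1), (x92,2), (x92,3)}
  {x91, x92} × {1, 3} = {(x91,1), (x91,3), (x92,1), (x92,3)}
  {x91, x92} × {2, 3} = {(x91,2), (x91,3), (x92,2), (x92,3)}
  {x90, x91, x92} × {1, 3} = {(x90,1), (x90,3), (x91,1), (x91,3), (x92,1), (x92,3)}
  {x90, x91, x92} × {2, 3} = {(x90,2), (x90,3), (x91,2), (x91,3), (x92,2), (x92,3)}
  {x91, x92} × {1, 2, 3} = {(x91,1), (x91,2), (x91,3), (x92,1), (x92,2), (x92,3)}
  {x90, x91, x92} × {1, 2, 3} = {(x90,1), (x90,2), (x90,3), (x91,1), (x91,2), (x91,3), (x92,1), (x92,2), (x92,3)}
These 13 distinct sets form the basis B.
Close under arbitrary unions to get τ_{X×Y}; counting gives |τ_{X×Y}| = 30.


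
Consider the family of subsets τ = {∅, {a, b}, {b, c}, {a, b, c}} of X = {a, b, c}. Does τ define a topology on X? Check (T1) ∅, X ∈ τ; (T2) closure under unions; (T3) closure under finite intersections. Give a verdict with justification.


τ is NOT a topology on X.

Axiom (T1): ∅ ∈ τ? Yes; X ∈ τ? Yes.
Axiom (T2/T3): check pairwise unions and intersections of members of τ.
Counterexample for (T3): {a, b} ∩ {b, c} = {b} ∉ τ. Therefore τ is NOT a topology.


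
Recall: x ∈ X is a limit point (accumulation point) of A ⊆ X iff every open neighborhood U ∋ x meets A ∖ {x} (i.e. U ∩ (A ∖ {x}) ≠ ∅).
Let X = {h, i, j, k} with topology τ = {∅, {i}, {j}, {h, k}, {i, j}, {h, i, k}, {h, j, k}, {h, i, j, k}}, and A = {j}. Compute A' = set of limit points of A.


A' = ∅

For each x ∈ X, list the open sets U ∈ τ with x ∈ U, then check whether U ∩ (A ∖ {x}) ≠ ∅ for every such U.
  x = h: open {h, k} ∋ x has {h, k} ∩ (A ∖ {h}) = ∅, so x is NOT a limit point.
  x = i: open {i} ∋ x has {i} ∩ (A ∖ {i}) = ∅, so x is NOT a limit point.
  x = j: open {j} ∋ x has {j} ∩ (A ∖ {j}) = ∅, so x is NOT a limit point.
  x = k: open {h, k} ∋ x has {h, k} ∩ (A ∖ {k}) = ∅, so x is NOT a limit point.
Collecting: A' = ∅.


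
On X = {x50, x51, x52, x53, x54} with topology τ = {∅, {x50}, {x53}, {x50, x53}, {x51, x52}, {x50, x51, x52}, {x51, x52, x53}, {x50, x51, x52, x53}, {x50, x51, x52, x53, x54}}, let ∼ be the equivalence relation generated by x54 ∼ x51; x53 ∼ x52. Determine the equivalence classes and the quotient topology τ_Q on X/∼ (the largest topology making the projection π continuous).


X/∼ = {[x50], [x51=x54], [x52=x53]}; |τ_Q| = 3.

Equivalence classes: [x50], [x51=x54], [x52=x53].
Quotient map π: X → X/∼ sends x50 ↦ [x50], x51 ↦ [x51=x54], x52 ↦ [x52=x53], x53 ↦ [x52=x53], x54 ↦ [x51=x54].
For each subset V ⊆ X/∼, compute π^{-1}(V) ⊆ X and check whether π^{-1}(V) ∈ τ. V is open in τ_Q iff π^{-1}(V) ∈ τ.
  V = {}: π^{-1}(V) = ∅ ∈ τ ✓.
  V = {[x50]}: π^{-1}(V) = {x50} ∈ τ ✓.
  V = {[x51=x54]}: π^{-1}(V) = {x51, x54} ∉ τ ✗.
  V = {[x50], [x51=x54]}: π^{-1}(V) = {x50, x51, x54} ∉ τ ✗.
  V = {[x52=x53]}: π^{-1}(V) = {x52, x53} ∉ τ ✗.
  V = {[x50], [x52=x53]}: π^{-1}(V) = {x50, x52, x53} ∉ τ ✗.
  V = {[x51=x54], [x52=x53]}: π^{-1}(V) = {x51, x52, x53, x54} ∉ τ ✗.
  V = {[x50], [x51=x54], [x52=x53]}: π^{-1}(V) = {x50, x51, x52, x53, x54} ∈ τ ✓.
Open sets in the quotient: τ_Q = {{}, {[x50]}, {[x50], [x51=x54], [x52=x53]}} (3 elements).


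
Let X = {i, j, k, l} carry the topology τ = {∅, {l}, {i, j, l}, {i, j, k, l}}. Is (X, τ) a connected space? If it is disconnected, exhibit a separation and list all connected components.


(X, τ) is connected.

Find clopen sets (U ∈ τ with X ∖ U ∈ τ):
  U = ∅, X ∖ U = {i, j, k, l} — both open, so U is clopen.
  U = {i, j, k, l}, X ∖ U = ∅ — both open, so U is clopen.
Only trivial clopens (∅ and X) exist, so (X, τ) is connected.
Compute connected components by grouping points that agree on all clopens:
  component: {i, j, k, l}


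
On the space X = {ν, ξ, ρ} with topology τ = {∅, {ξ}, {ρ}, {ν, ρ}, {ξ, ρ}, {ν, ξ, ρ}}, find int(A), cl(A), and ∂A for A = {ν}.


int(A) = ∅, cl(A) = {ν}, ∂A = {ν}.

Closed sets in (X, τ) are complements of opens:
  closed(X, τ) = {∅, {ν}, {ξ}, {ν, ξ}, {ν, ρ}, {ν, ξ, ρ}}.
int(A) = ⋃ {U ∈ τ : U ⊆ A}. Opens contained in A: ∅.
Taking the union of these: int(A) = ∅.
cl(A) = ⋂ {C closed : A ⊆ C}. Closed sets containing A: {ν}, {ν, ξ}, {ν, ρ}, {ν, ξ, ρ}.
Intersecting these: cl(A) = {ν}.
∂A = cl(A) ∖ int(A) = {ν} ∖ ∅ = {ν}.


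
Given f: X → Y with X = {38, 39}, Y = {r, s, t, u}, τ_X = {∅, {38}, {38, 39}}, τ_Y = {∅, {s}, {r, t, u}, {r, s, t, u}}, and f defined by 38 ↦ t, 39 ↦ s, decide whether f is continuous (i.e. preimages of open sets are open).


f is NOT continuous.

Compute f^{-1}(U) for each U ∈ τ_Y:
  U = ∅: f^{-1}(U) = ∅ ∈ τ_X ✓.
  U = {s}: f^{-1}(U) = {39} ∉ τ_X ✗.
  U = {r, t, u}: f^{-1}(U) = {38} ∈ τ_X ✓.
  U = {r, s, t, u}: f^{-1}(U) = {38, 39} ∈ τ_X ✓.
Found U = {s} with f^{-1}(U) = {39} not in τ_X. Therefore f is NOT continuous.


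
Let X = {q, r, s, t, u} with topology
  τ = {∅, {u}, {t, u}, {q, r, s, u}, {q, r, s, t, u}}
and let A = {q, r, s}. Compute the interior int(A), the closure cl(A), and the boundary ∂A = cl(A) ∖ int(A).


int(A) = ∅, cl(A) = {q, r, s}, ∂A = {q, r, s}.

Closed sets in (X, τ) are complements of opens:
  closed(X, τ) = {∅, {t}, {q, r, s}, {q, r, s, t}, {q, r, s, t, u}}.
int(A) = ⋃ {U ∈ τ : U ⊆ A}. Opens contained in A: ∅.
Taking the union of these: int(A) = ∅.
cl(A) = ⋂ {C closed : A ⊆ C}. Closed sets containing A: {q, r, s}, {q, r, s, t}, {q, r, s, t, u}.
Intersecting these: cl(A) = {q, r, s}.
∂A = cl(A) ∖ int(A) = {q, r, s} ∖ ∅ = {q, r, s}.


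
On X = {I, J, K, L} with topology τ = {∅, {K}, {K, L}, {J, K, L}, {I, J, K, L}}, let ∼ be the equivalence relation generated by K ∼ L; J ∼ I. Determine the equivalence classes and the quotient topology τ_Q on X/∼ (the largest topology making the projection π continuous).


X/∼ = {[I=J], [K=L]}; |τ_Q| = 3.

Equivalence classes: [I=J], [K=L].
Quotient map π: X → X/∼ sends I ↦ [I=J], J ↦ [I=J], K ↦ [K=L], L ↦ [K=L].
For each subset V ⊆ X/∼, compute π^{-1}(V) ⊆ X and check whether π^{-1}(V) ∈ τ. V is open in τ_Q iff π^{-1}(V) ∈ τ.
  V = {}: π^{-1}(V) = ∅ ∈ τ ✓.
  V = {[I=J]}: π^{-1}(V) = {I, J} ∉ τ ✗.
  V = {[K=L]}: π^{-1}(V) = {K, L} ∈ τ ✓.
  V = {[I=J], [K=L]}: π^{-1}(V) = {I, J, K, L} ∈ τ ✓.
Open sets in the quotient: τ_Q = {{}, {[K=L]}, {[I=J], [K=L]}} (3 elements).
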